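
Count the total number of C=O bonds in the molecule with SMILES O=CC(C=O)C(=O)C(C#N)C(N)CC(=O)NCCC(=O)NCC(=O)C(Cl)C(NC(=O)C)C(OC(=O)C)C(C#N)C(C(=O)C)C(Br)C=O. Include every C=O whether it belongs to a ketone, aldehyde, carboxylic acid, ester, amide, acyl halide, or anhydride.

10

OHC: aldehyde, 1 C=O (running total 1).
CH(CHO): aldehyde, 1 C=O (running total 2).
CO: ketone, 1 C=O (running total 3).
CH2CONHCH2: amide, 1 C=O (running total 4).
CH2CONHCH2: amide, 1 C=O (running total 5).
CO: ketone, 1 C=O (running total 6).
CH(NHCOCH3): amide, 1 C=O (running total 7).
CH(OCOCH3): ester, 1 C=O (running total 8).
CH(COCH3): ketone, 1 C=O (running total 9).
CHO: aldehyde, 1 C=O (running total 10).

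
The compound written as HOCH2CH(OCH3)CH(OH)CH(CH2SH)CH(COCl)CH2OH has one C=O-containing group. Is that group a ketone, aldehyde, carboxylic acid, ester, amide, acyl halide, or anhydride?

The carbonyl is in the CH(COCl) segment: pendant –C(=O)X: carbonyl C bonded to C and halogen → acyl halide.

acyl halide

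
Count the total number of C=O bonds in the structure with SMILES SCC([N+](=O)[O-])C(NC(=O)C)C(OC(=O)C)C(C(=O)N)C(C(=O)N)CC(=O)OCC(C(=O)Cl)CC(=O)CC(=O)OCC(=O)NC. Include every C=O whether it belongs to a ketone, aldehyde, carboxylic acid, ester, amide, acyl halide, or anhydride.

CH(NHCOCH3): amide, 1 C=O (running total 1).
CH(OCOCH3): ester, 1 C=O (running total 2).
CH(CONH2): amide, 1 C=O (running total 3).
CH(CONH2): amide, 1 C=O (running total 4).
CH2COOCH2: ester, 1 C=O (running total 5).
CH(COCl): acyl halide, 1 C=O (running total 6).
CO: ketone, 1 C=O (running total 7).
CH2COOCH2: ester, 1 C=O (running total 8).
CONHCH3: amide, 1 C=O (running total 9).

9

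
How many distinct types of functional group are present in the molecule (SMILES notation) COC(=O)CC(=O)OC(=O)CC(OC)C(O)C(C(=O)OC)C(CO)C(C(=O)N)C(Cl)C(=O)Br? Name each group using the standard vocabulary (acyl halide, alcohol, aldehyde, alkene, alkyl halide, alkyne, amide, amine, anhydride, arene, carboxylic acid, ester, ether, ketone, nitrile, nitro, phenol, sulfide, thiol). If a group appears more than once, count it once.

Reading the structure from left to right:
  CH3OOC: CH3O–C(=O)–: carbonyl C bonded to C and to –OCH3 → ester (not ketone + ether).
  CH2CO-O-COCH2: two acyl groups sharing one oxygen, –C(=O)–O–C(=O)– → anhydride.
  CH(OCH3): pendant –OCH3: C–O–C with sp³ C, no adjacent C=O → ether.
  CH(OH): –OH on an sp³ carbon → alcohol (secondary).
  CH(COOCH3): pendant –COOCH3: carbonyl C bonded to C and –OCH3 → ester.
  CH(CH2OH): pendant –CH2OH on an sp³ backbone C → alcohol.
  CH(CONH2): pendant –CONH2: carbonyl C bonded to C and N → amide.
  CH(Cl): halogen on an sp³ carbon → alkyl halide.
  COBr: –C(=O)Br: carbonyl C bonded to C and to a halogen → acyl halide (not alkyl halide).
Distinct types present: acyl halide, alcohol, alkyl halide, amide, anhydride, ester, ether.

7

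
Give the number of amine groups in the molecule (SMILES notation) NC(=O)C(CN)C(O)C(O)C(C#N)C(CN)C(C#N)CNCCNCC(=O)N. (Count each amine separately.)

Taking each segment in turn:
  H2NCO: –C(=O)NH2: carbonyl C bonded to C and to N → amide (the N is not a separate amine).
  CH(CH2NH2): pendant –CH2NH2: N on sp³ C, no adjacent C=O → amine.
  CH(OH): –OH on an sp³ carbon → alcohol (secondary).
  CH(OH): –OH on an sp³ carbon → alcohol (secondary).
  CH(CN): pendant –C≡N: nitrile.
  CH(CH2NH2): pendant –CH2NH2: N on sp³ C, no adjacent C=O → amine.
  CH(CN): pendant –C≡N: nitrile.
  CH2NHCH2: C–N–C with sp³ carbons and no adjacent C=O → amine (secondary).
  CH2NHCH2: C–N–C with sp³ carbons and no adjacent C=O → amine (secondary).
  CONH2: –C(=O)NH2: carbonyl C bonded to C and to N → amide (the N is not a separate amine).
Amine appears at: CH(CH2NH2), CH(CH2NH2), CH2NHCH2, CH2NHCH2 → 4.

4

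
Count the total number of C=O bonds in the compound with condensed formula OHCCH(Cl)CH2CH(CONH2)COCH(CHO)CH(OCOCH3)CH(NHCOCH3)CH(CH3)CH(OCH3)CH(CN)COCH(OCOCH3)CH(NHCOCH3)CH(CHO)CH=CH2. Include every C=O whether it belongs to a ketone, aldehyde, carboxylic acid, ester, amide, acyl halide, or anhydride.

OHC: aldehyde, 1 C=O (running total 1).
CH(CONH2): amide, 1 C=O (running total 2).
CO: ketone, 1 C=O (running total 3).
CH(CHO): aldehyde, 1 C=O (running total 4).
CH(OCOCH3): ester, 1 C=O (running total 5).
CH(NHCOCH3): amide, 1 C=O (running total 6).
CO: ketone, 1 C=O (running total 7).
CH(OCOCH3): ester, 1 C=O (running total 8).
CH(NHCOCH3): amide, 1 C=O (running total 9).
CH(CHO): aldehyde, 1 C=O (running total 10).

10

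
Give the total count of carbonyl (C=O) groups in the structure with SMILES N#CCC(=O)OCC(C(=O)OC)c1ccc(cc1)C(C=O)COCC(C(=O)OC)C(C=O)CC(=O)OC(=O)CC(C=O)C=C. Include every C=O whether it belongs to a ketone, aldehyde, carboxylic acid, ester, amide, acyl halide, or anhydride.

CH2COOCH2: ester, 1 C=O (running total 1).
CH(COOCH3): ester, 1 C=O (running total 2).
CH(CHO): aldehyde, 1 C=O (running total 3).
CH(COOCH3): ester, 1 C=O (running total 4).
CH(CHO): aldehyde, 1 C=O (running total 5).
CH2CO-O-COCH2: anhydride, 2 C=O (running total 7).
CH(CHO): aldehyde, 1 C=O (running total 8).

8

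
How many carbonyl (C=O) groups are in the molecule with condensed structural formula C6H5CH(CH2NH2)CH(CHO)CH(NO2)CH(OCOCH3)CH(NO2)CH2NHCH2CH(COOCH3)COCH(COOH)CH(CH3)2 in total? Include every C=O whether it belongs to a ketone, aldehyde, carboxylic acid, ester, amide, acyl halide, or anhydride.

5

CH(CHO): aldehyde, 1 C=O (running total 1).
CH(OCOCH3): ester, 1 C=O (running total 2).
CH(COOCH3): ester, 1 C=O (running total 3).
CO: ketone, 1 C=O (running total 4).
CH(COOH): carboxylic acid, 1 C=O (running total 5).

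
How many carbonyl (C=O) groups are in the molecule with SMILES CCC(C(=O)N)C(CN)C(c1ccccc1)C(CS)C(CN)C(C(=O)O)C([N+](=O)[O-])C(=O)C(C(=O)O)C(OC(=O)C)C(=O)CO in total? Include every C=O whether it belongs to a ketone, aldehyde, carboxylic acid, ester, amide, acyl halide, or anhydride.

CH(CONH2): amide, 1 C=O (running total 1).
CH(COOH): carboxylic acid, 1 C=O (running total 2).
CO: ketone, 1 C=O (running total 3).
CH(COOH): carboxylic acid, 1 C=O (running total 4).
CH(OCOCH3): ester, 1 C=O (running total 5).
CO: ketone, 1 C=O (running total 6).

6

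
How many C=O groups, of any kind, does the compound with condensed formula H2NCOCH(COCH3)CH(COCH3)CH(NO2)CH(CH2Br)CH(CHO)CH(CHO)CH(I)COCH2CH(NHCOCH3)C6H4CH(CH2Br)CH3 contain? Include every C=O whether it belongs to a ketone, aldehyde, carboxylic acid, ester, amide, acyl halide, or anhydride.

H2NCO: amide, 1 C=O (running total 1).
CH(COCH3): ketone, 1 C=O (running total 2).
CH(COCH3): ketone, 1 C=O (running total 3).
CH(CHO): aldehyde, 1 C=O (running total 4).
CH(CHO): aldehyde, 1 C=O (running total 5).
CO: ketone, 1 C=O (running total 6).
CH(NHCOCH3): amide, 1 C=O (running total 7).

7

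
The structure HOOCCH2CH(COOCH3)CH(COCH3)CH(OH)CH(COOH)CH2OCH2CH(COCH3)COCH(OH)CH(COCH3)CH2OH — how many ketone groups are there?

Taking each segment in turn:
  HOOC: –COOH: carbonyl C bonded to –OH and C → carboxylic acid (the –OH is not a separate alcohol).
  CH(COOCH3): pendant –COOCH3: carbonyl C bonded to C and –OCH3 → ester.
  CH(COCH3): pendant –COCH3: carbonyl C bonded to two carbons → ketone.
  CH(OH): –OH on an sp³ carbon → alcohol (secondary).
  CH(COOH): pendant –COOH: carbonyl C bonded to C and –OH → carboxylic acid.
  CH2OCH2: C–O–C with sp³ carbons on both sides and no adjacent C=O → ether.
  CH(COCH3): pendant –COCH3: carbonyl C bonded to two carbons → ketone.
  CO: –C(=O)– with carbon on both sides → ketone.
  CH(OH): –OH on an sp³ carbon → alcohol (secondary).
  CH(COCH3): pendant –COCH3: carbonyl C bonded to two carbons → ketone.
  CH2OH: –OH on an sp³ carbon → alcohol.
Ketone appears at: CH(COCH3), CH(COCH3), CO, CH(COCH3) → 4.

4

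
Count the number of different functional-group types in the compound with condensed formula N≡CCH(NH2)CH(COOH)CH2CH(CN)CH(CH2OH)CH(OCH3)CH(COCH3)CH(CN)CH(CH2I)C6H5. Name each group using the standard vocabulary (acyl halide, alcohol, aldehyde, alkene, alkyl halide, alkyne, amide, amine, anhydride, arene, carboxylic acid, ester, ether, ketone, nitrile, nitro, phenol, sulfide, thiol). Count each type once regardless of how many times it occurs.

8

N≡C–: carbon triple-bonded to nitrogen → nitrile.
–NH2 on an sp³ carbon with no adjacent C=O → amine.
pendant –COOH: carbonyl C bonded to C and –OH → carboxylic acid.
pendant –C≡N: nitrile.
pendant –CH2OH on an sp³ backbone C → alcohol.
pendant –OCH3: C–O–C with sp³ C, no adjacent C=O → ether.
pendant –COCH3: carbonyl C bonded to two carbons → ketone.
pendant –C≡N: nitrile.
pendant –CH2X: halogen on sp³ carbon → alkyl halide.
–C6H5 phenyl ring → arene.
Distinct types present: alcohol, alkyl halide, amine, arene, carboxylic acid, ether, ketone, nitrile.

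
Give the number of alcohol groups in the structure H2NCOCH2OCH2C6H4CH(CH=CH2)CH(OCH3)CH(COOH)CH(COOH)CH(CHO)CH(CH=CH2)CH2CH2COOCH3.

0

–C(=O)NH2: carbonyl C bonded to C and to N → amide (the N is not a separate amine).
C–O–C with sp³ carbons on both sides and no adjacent C=O → ether.
para-disubstituted benzene ring → arene.
pendant –CH=CH2: C=C double bond → alkene.
pendant –OCH3: C–O–C with sp³ C, no adjacent C=O → ether.
pendant –COOH: carbonyl C bonded to C and –OH → carboxylic acid.
pendant –COOH: carbonyl C bonded to C and –OH → carboxylic acid.
pendant –CHO: carbonyl C bonded to C and H → aldehyde.
pendant –CH=CH2: C=C double bond → alkene.
–C(=O)OCH3: carbonyl C bonded to C and to –OCH3 → ester (not ketone + ether).
No segment is a alcohol: CH2OCH2 is ether, not alcohol; CH(OCH3) is ether, not alcohol; CH(COOH) is carboxylic acid, not alcohol. → 0.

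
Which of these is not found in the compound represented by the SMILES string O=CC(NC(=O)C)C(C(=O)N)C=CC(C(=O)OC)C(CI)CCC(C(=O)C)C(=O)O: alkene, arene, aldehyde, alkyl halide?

alkene: present (CH=CH — C=C double bond → alkene).
aldehyde: present (OHC — terminal –CHO: carbonyl C bonded to H and C → aldehyde).
alkyl halide: present (CH(CH2I) — pendant –CH2X: halogen on sp³ carbon → alkyl halide).
arene: no segment matches this pattern.

arene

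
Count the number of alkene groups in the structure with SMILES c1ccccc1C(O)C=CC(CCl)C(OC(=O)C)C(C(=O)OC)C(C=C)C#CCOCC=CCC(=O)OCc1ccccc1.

3

Reading the structure from left to right:
  C6H5: C6H5– phenyl ring → arene.
  CH(OH): –OH on an sp³ carbon → alcohol (secondary).
  CH=CH: C=C double bond → alkene.
  CH(CH2Cl): pendant –CH2X: halogen on sp³ carbon → alkyl halide.
  CH(OCOCH3): pendant –OC(=O)CH3: an acyloxy group → ester.
  CH(COOCH3): pendant –COOCH3: carbonyl C bonded to C and –OCH3 → ester.
  CH(CH=CH2): pendant –CH=CH2: C=C double bond → alkene.
  C≡C: C≡C triple bond → alkyne.
  CH2OCH2: C–O–C with sp³ carbons on both sides and no adjacent C=O → ether.
  CH=CH: C=C double bond → alkene.
  CH2COOCH2: –C(=O)–O–C with C on the carbonyl side → ester.
  C6H5: –C6H5 phenyl ring → arene.
Alkene appears at: CH=CH, CH(CH=CH2), CH=CH → 3.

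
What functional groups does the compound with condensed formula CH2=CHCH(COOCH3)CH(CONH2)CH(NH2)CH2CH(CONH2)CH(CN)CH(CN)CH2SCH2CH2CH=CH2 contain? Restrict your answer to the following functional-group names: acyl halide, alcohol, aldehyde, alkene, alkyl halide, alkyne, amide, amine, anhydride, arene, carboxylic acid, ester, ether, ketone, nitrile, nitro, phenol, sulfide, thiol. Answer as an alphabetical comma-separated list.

alkene, amide, amine, ester, nitrile, sulfide

C=C double bond → alkene.
pendant –COOCH3: carbonyl C bonded to C and –OCH3 → ester.
pendant –CONH2: carbonyl C bonded to C and N → amide.
–NH2 on an sp³ carbon with no adjacent C=O → amine.
pendant –CONH2: carbonyl C bonded to C and N → amide.
pendant –C≡N: nitrile.
pendant –C≡N: nitrile.
C–S–C linkage → sulfide (thioether).
C=C double bond → alkene.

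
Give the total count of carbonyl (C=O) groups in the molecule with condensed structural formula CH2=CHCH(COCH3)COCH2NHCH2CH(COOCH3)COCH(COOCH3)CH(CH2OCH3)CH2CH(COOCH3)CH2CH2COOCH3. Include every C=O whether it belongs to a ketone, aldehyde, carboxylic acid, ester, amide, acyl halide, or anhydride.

CH(COCH3): ketone, 1 C=O (running total 1).
CO: ketone, 1 C=O (running total 2).
CH(COOCH3): ester, 1 C=O (running total 3).
CO: ketone, 1 C=O (running total 4).
CH(COOCH3): ester, 1 C=O (running total 5).
CH(COOCH3): ester, 1 C=O (running total 6).
COOCH3: ester, 1 C=O (running total 7).

7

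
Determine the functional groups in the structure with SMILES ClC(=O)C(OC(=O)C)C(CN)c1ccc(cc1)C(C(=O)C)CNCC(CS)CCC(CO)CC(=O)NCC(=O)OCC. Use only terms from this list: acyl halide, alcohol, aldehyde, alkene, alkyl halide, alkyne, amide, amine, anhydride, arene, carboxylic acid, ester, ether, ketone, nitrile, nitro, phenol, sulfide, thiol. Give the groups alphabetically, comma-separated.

Taking each segment in turn:
  ClCO: –C(=O)Cl: carbonyl C bonded to C and to a halogen → acyl halide (not alkyl halide).
  CH(OCOCH3): pendant –OC(=O)CH3: an acyloxy group → ester.
  CH(CH2NH2): pendant –CH2NH2: N on sp³ C, no adjacent C=O → amine.
  C6H4: para-disubstituted benzene ring → arene.
  CH(COCH3): pendant –COCH3: carbonyl C bonded to two carbons → ketone.
  CH2NHCH2: C–N–C with sp³ carbons and no adjacent C=O → amine (secondary).
  CH(CH2SH): pendant –CH2SH → thiol.
  CH(CH2OH): pendant –CH2OH on an sp³ backbone C → alcohol.
  CH2CONHCH2: –C(=O)–N– linkage → amide (the N is not an amine).
  COOCH2CH3: –C(=O)OCH2CH3: carbonyl C bonded to C and to –OEt → ester.

acyl halide, alcohol, amide, amine, arene, ester, ketone, thiol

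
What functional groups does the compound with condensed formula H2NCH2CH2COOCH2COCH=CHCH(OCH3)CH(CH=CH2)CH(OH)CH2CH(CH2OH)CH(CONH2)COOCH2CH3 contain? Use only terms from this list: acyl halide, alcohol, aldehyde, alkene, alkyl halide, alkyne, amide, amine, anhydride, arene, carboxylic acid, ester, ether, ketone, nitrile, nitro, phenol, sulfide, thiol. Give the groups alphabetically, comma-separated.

alcohol, alkene, amide, amine, ester, ether, ketone

–NH2 on an sp³ carbon with no adjacent C=O → amine.
–C(=O)–O–C with C on the carbonyl side → ester.
–C(=O)– with carbon on both sides → ketone.
C=C double bond → alkene.
pendant –OCH3: C–O–C with sp³ C, no adjacent C=O → ether.
pendant –CH=CH2: C=C double bond → alkene.
–OH on an sp³ carbon → alcohol (secondary).
pendant –CH2OH on an sp³ backbone C → alcohol.
pendant –CONH2: carbonyl C bonded to C and N → amide.
–C(=O)OCH2CH3: carbonyl C bonded to C and to –OEt → ester.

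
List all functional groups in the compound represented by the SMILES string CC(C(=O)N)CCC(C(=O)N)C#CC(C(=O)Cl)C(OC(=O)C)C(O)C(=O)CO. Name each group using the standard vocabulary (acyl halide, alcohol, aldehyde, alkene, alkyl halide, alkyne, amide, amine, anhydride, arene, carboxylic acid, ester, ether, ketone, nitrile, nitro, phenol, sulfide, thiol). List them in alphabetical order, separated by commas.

Taking each segment in turn:
  CH(CONH2): pendant –CONH2: carbonyl C bonded to C and N → amide.
  CH(CONH2): pendant –CONH2: carbonyl C bonded to C and N → amide.
  C≡C: C≡C triple bond → alkyne.
  CH(COCl): pendant –C(=O)X: carbonyl C bonded to C and halogen → acyl halide.
  CH(OCOCH3): pendant –OC(=O)CH3: an acyloxy group → ester.
  CH(OH): –OH on an sp³ carbon → alcohol (secondary).
  CO: –C(=O)– with carbon on both sides → ketone.
  CH2OH: –OH on an sp³ carbon → alcohol.

acyl halide, alcohol, alkyne, amide, ester, ketone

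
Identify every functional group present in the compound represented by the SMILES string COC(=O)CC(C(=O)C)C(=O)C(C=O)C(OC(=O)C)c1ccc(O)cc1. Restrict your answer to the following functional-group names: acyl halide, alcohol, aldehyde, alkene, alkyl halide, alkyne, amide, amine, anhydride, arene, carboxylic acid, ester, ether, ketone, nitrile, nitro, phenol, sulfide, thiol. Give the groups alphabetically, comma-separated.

Working along the chain:
  CH3OOC: CH3O–C(=O)–: carbonyl C bonded to C and to –OCH3 → ester (not ketone + ether).
  CH(COCH3): pendant –COCH3: carbonyl C bonded to two carbons → ketone.
  CO: –C(=O)– with carbon on both sides → ketone.
  CH(CHO): pendant –CHO: carbonyl C bonded to C and H → aldehyde.
  CH(OCOCH3): pendant –OC(=O)CH3: an acyloxy group → ester.
  C6H4OH: –OH attached directly to an aromatic ring → phenol (not alcohol); the ring itself is an arene.

aldehyde, arene, ester, ketone, phenol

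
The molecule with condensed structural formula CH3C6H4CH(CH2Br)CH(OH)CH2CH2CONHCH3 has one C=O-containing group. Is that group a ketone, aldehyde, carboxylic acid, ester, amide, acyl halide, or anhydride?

The carbonyl is in the CONHCH3 segment: –C(=O)NHCH3: carbonyl C bonded to C and to N → amide (the N is not an amine).

amide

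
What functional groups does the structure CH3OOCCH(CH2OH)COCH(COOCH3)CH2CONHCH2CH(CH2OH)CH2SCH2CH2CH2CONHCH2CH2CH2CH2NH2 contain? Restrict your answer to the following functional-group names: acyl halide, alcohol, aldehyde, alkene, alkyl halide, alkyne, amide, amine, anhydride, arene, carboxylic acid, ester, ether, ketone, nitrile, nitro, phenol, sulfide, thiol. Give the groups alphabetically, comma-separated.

Taking each segment in turn:
  CH3OOC: CH3O–C(=O)–: carbonyl C bonded to C and to –OCH3 → ester (not ketone + ether).
  CH(CH2OH): pendant –CH2OH on an sp³ backbone C → alcohol.
  CO: –C(=O)– with carbon on both sides → ketone.
  CH(COOCH3): pendant –COOCH3: carbonyl C bonded to C and –OCH3 → ester.
  CH2CONHCH2: –C(=O)–N– linkage → amide (the N is not an amine).
  CH(CH2OH): pendant –CH2OH on an sp³ backbone C → alcohol.
  CH2SCH2: C–S–C linkage → sulfide (thioether).
  CH2CONHCH2: –C(=O)–N– linkage → amide (the N is not an amine).
  CH2NH2: –NH2 on an sp³ carbon with no adjacent C=O → amine.

alcohol, amide, amine, ester, ketone, sulfide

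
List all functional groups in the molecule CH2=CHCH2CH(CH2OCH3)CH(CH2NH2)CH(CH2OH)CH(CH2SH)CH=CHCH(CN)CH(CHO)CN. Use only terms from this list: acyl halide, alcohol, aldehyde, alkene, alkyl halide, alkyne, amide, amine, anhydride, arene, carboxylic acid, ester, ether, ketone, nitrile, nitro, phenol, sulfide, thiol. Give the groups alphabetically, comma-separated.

alcohol, aldehyde, alkene, amine, ether, nitrile, thiol

C=C double bond → alkene.
pendant –CH2OCH3: C–O–C linkage → ether.
pendant –CH2NH2: N on sp³ C, no adjacent C=O → amine.
pendant –CH2OH on an sp³ backbone C → alcohol.
pendant –CH2SH → thiol.
C=C double bond → alkene.
pendant –C≡N: nitrile.
pendant –CHO: carbonyl C bonded to C and H → aldehyde.
–C≡N: carbon triple-bonded to nitrogen → nitrile.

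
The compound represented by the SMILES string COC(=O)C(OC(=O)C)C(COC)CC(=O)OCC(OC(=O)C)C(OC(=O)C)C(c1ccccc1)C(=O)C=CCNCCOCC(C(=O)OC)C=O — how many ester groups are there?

CH3O–C(=O)–: carbonyl C bonded to C and to –OCH3 → ester (not ketone + ether).
pendant –OC(=O)CH3: an acyloxy group → ester.
pendant –CH2OCH3: C–O–C linkage → ether.
–C(=O)–O–C with C on the carbonyl side → ester.
pendant –OC(=O)CH3: an acyloxy group → ester.
pendant –OC(=O)CH3: an acyloxy group → ester.
pendant –C6H5: benzene ring → arene.
–C(=O)– with carbon on both sides → ketone.
C=C double bond → alkene.
C–N–C with sp³ carbons and no adjacent C=O → amine (secondary).
C–O–C with sp³ carbons on both sides and no adjacent C=O → ether.
pendant –COOCH3: carbonyl C bonded to C and –OCH3 → ester.
terminal –CHO: carbonyl C bonded to H and C → aldehyde.
Ester appears at: CH3OOC, CH(OCOCH3), CH2COOCH2, CH(OCOCH3), CH(OCOCH3), CH(COOCH3) → 6.

6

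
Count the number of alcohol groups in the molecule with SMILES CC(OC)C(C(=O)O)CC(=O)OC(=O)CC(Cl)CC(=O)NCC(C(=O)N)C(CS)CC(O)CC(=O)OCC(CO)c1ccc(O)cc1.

pendant –OCH3: C–O–C with sp³ C, no adjacent C=O → ether.
pendant –COOH: carbonyl C bonded to C and –OH → carboxylic acid.
two acyl groups sharing one oxygen, –C(=O)–O–C(=O)– → anhydride.
halogen on an sp³ carbon → alkyl halide.
–C(=O)–N– linkage → amide (the N is not an amine).
pendant –CONH2: carbonyl C bonded to C and N → amide.
pendant –CH2SH → thiol.
–OH on an sp³ carbon → alcohol (secondary).
–C(=O)–O–C with C on the carbonyl side → ester.
pendant –CH2OH on an sp³ backbone C → alcohol.
–OH attached directly to an aromatic ring → phenol (not alcohol); the ring itself is an arene.
Alcohol appears at: CH(OH), CH(CH2OH) → 2.

2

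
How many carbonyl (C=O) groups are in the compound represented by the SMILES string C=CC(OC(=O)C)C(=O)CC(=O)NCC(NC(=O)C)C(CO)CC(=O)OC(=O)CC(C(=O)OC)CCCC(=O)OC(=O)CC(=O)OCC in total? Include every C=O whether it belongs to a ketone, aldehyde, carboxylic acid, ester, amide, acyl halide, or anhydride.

10

CH(OCOCH3): ester, 1 C=O (running total 1).
CO: ketone, 1 C=O (running total 2).
CH2CONHCH2: amide, 1 C=O (running total 3).
CH(NHCOCH3): amide, 1 C=O (running total 4).
CH2CO-O-COCH2: anhydride, 2 C=O (running total 6).
CH(COOCH3): ester, 1 C=O (running total 7).
CH2CO-O-COCH2: anhydride, 2 C=O (running total 9).
COOCH2CH3: ester, 1 C=O (running total 10).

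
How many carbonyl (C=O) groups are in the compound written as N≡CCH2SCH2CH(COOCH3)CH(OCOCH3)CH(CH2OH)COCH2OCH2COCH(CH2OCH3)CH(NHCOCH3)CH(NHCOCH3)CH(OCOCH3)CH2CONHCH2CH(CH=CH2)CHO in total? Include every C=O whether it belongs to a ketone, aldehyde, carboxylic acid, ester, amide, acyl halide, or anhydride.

CH(COOCH3): ester, 1 C=O (running total 1).
CH(OCOCH3): ester, 1 C=O (running total 2).
CO: ketone, 1 C=O (running total 3).
CO: ketone, 1 C=O (running total 4).
CH(NHCOCH3): amide, 1 C=O (running total 5).
CH(NHCOCH3): amide, 1 C=O (running total 6).
CH(OCOCH3): ester, 1 C=O (running total 7).
CH2CONHCH2: amide, 1 C=O (running total 8).
CHO: aldehyde, 1 C=O (running total 9).

9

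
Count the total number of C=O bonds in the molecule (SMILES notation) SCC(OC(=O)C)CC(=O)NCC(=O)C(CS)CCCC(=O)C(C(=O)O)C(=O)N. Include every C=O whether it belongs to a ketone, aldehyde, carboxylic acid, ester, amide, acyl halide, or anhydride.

CH(OCOCH3): ester, 1 C=O (running total 1).
CH2CONHCH2: amide, 1 C=O (running total 2).
CO: ketone, 1 C=O (running total 3).
CO: ketone, 1 C=O (running total 4).
CH(COOH): carboxylic acid, 1 C=O (running total 5).
CONH2: amide, 1 C=O (running total 6).

6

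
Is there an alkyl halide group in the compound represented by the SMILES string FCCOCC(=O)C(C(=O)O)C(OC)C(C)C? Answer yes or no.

Reading the structure from left to right:
  FCH2: halogen on an sp³ carbon → alkyl halide.
  CH2OCH2: C–O–C with sp³ carbons on both sides and no adjacent C=O → ether.
  CO: –C(=O)– with carbon on both sides → ketone.
  CH(COOH): pendant –COOH: carbonyl C bonded to C and –OH → carboxylic acid.
  CH(OCH3): pendant –OCH3: C–O–C with sp³ C, no adjacent C=O → ether.
The FCH2 segment supplies the alkyl halide: halogen on an sp³ carbon → alkyl halide.

yes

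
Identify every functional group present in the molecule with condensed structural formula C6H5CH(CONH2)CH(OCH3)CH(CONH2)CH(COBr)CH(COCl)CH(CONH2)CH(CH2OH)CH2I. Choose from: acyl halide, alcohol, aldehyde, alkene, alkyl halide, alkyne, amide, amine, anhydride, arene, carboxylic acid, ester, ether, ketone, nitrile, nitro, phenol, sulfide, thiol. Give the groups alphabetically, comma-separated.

C6H5– phenyl ring → arene.
pendant –CONH2: carbonyl C bonded to C and N → amide.
pendant –OCH3: C–O–C with sp³ C, no adjacent C=O → ether.
pendant –CONH2: carbonyl C bonded to C and N → amide.
pendant –C(=O)X: carbonyl C bonded to C and halogen → acyl halide.
pendant –C(=O)X: carbonyl C bonded to C and halogen → acyl halide.
pendant –CONH2: carbonyl C bonded to C and N → amide.
pendant –CH2OH on an sp³ backbone C → alcohol.
halogen on an sp³ carbon → alkyl halide.

acyl halide, alcohol, alkyl halide, amide, arene, ether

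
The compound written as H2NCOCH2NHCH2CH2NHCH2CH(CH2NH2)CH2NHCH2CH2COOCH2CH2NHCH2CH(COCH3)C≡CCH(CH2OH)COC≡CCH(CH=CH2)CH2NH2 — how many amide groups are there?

1

–C(=O)NH2: carbonyl C bonded to C and to N → amide (the N is not a separate amine).
C–N–C with sp³ carbons and no adjacent C=O → amine (secondary).
C–N–C with sp³ carbons and no adjacent C=O → amine (secondary).
pendant –CH2NH2: N on sp³ C, no adjacent C=O → amine.
C–N–C with sp³ carbons and no adjacent C=O → amine (secondary).
–C(=O)–O–C with C on the carbonyl side → ester.
C–N–C with sp³ carbons and no adjacent C=O → amine (secondary).
pendant –COCH3: carbonyl C bonded to two carbons → ketone.
C≡C triple bond → alkyne.
pendant –CH2OH on an sp³ backbone C → alcohol.
–C(=O)– with carbon on both sides → ketone.
C≡C triple bond → alkyne.
pendant –CH=CH2: C=C double bond → alkene.
–NH2 on an sp³ carbon with no adjacent C=O → amine.
Amide appears at: H2NCO → 1.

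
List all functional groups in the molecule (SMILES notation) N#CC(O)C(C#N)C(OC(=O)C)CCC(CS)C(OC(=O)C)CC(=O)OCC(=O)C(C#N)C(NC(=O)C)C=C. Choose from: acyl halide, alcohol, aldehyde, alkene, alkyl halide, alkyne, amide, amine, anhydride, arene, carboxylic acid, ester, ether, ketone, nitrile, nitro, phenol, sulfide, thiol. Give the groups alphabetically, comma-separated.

alcohol, alkene, amide, ester, ketone, nitrile, thiol

Reading the structure from left to right:
  N≡C: N≡C–: carbon triple-bonded to nitrogen → nitrile.
  CH(OH): –OH on an sp³ carbon → alcohol (secondary).
  CH(CN): pendant –C≡N: nitrile.
  CH(OCOCH3): pendant –OC(=O)CH3: an acyloxy group → ester.
  CH(CH2SH): pendant –CH2SH → thiol.
  CH(OCOCH3): pendant –OC(=O)CH3: an acyloxy group → ester.
  CH2COOCH2: –C(=O)–O–C with C on the carbonyl side → ester.
  CO: –C(=O)– with carbon on both sides → ketone.
  CH(CN): pendant –C≡N: nitrile.
  CH(NHCOCH3): pendant –NHC(=O)CH3: N bonded to a carbonyl → amide (not amine).
  CH=CH2: C=C double bond → alkene.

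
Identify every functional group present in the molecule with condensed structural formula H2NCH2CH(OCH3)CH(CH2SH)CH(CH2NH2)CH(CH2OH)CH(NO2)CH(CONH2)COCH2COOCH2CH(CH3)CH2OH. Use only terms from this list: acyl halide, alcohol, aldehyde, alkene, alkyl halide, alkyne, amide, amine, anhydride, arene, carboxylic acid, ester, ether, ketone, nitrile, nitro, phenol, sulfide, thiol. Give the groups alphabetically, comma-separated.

alcohol, amide, amine, ester, ether, ketone, nitro, thiol

Taking each segment in turn:
  H2NCH2: –NH2 on an sp³ carbon with no adjacent C=O → amine.
  CH(OCH3): pendant –OCH3: C–O–C with sp³ C, no adjacent C=O → ether.
  CH(CH2SH): pendant –CH2SH → thiol.
  CH(CH2NH2): pendant –CH2NH2: N on sp³ C, no adjacent C=O → amine.
  CH(CH2OH): pendant –CH2OH on an sp³ backbone C → alcohol.
  CH(NO2): –NO2 on an sp³ carbon → nitro (the N=O is not a carbonyl).
  CH(CONH2): pendant –CONH2: carbonyl C bonded to C and N → amide.
  CO: –C(=O)– with carbon on both sides → ketone.
  CH2COOCH2: –C(=O)–O–C with C on the carbonyl side → ester.
  CH2OH: –OH on an sp³ carbon → alcohol.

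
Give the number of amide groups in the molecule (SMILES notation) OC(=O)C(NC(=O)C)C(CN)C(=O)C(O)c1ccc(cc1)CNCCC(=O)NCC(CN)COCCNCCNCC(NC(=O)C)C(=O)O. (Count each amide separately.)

Working along the chain:
  HOOC: –COOH: carbonyl C bonded to –OH and C → carboxylic acid (the –OH is not a separate alcohol).
  CH(NHCOCH3): pendant –NHC(=O)CH3: N bonded to a carbonyl → amide (not amine).
  CH(CH2NH2): pendant –CH2NH2: N on sp³ C, no adjacent C=O → amine.
  CO: –C(=O)– with carbon on both sides → ketone.
  CH(OH): –OH on an sp³ carbon → alcohol (secondary).
  C6H4: para-disubstituted benzene ring → arene.
  CH2NHCH2: C–N–C with sp³ carbons and no adjacent C=O → amine (secondary).
  CH2CONHCH2: –C(=O)–N– linkage → amide (the N is not an amine).
  CH(CH2NH2): pendant –CH2NH2: N on sp³ C, no adjacent C=O → amine.
  CH2OCH2: C–O–C with sp³ carbons on both sides and no adjacent C=O → ether.
  CH2NHCH2: C–N–C with sp³ carbons and no adjacent C=O → amine (secondary).
  CH2NHCH2: C–N–C with sp³ carbons and no adjacent C=O → amine (secondary).
  CH(NHCOCH3): pendant –NHC(=O)CH3: N bonded to a carbonyl → amide (not amine).
  COOH: –COOH: carbonyl C bonded to –OH and C → carboxylic acid (the –OH is not a separate alcohol).
Amide appears at: CH(NHCOCH3), CH2CONHCH2, CH(NHCOCH3) → 3.

3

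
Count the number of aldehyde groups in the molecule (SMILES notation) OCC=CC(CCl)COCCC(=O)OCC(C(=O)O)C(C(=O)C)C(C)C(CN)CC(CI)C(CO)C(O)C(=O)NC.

Taking each segment in turn:
  HOCH2: HO– on an sp³ carbon → alcohol.
  CH=CH: C=C double bond → alkene.
  CH(CH2Cl): pendant –CH2X: halogen on sp³ carbon → alkyl halide.
  CH2OCH2: C–O–C with sp³ carbons on both sides and no adjacent C=O → ether.
  CH2COOCH2: –C(=O)–O–C with C on the carbonyl side → ester.
  CH(COOH): pendant –COOH: carbonyl C bonded to C and –OH → carboxylic acid.
  CH(COCH3): pendant –COCH3: carbonyl C bonded to two carbons → ketone.
  CH(CH2NH2): pendant –CH2NH2: N on sp³ C, no adjacent C=O → amine.
  CH(CH2I): pendant –CH2X: halogen on sp³ carbon → alkyl halide.
  CH(CH2OH): pendant –CH2OH on an sp³ backbone C → alcohol.
  CH(OH): –OH on an sp³ carbon → alcohol (secondary).
  CONHCH3: –C(=O)NHCH3: carbonyl C bonded to C and to N → amide (the N is not an amine).
No segment is a aldehyde: CH2COOCH2 is ester, not aldehyde; CH(COOH) is carboxylic acid, not aldehyde; CH(COCH3) is ketone, not aldehyde. → 0.

0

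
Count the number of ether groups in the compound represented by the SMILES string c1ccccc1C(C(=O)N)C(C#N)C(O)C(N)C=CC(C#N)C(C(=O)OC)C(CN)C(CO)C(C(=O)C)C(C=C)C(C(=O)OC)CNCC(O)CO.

Reading the structure from left to right:
  C6H5: C6H5– phenyl ring → arene.
  CH(CONH2): pendant –CONH2: carbonyl C bonded to C and N → amide.
  CH(CN): pendant –C≡N: nitrile.
  CH(OH): –OH on an sp³ carbon → alcohol (secondary).
  CH(NH2): –NH2 on an sp³ carbon with no adjacent C=O → amine.
  CH=CH: C=C double bond → alkene.
  CH(CN): pendant –C≡N: nitrile.
  CH(COOCH3): pendant –COOCH3: carbonyl C bonded to C and –OCH3 → ester.
  CH(CH2NH2): pendant –CH2NH2: N on sp³ C, no adjacent C=O → amine.
  CH(CH2OH): pendant –CH2OH on an sp³ backbone C → alcohol.
  CH(COCH3): pendant –COCH3: carbonyl C bonded to two carbons → ketone.
  CH(CH=CH2): pendant –CH=CH2: C=C double bond → alkene.
  CH(COOCH3): pendant –COOCH3: carbonyl C bonded to C and –OCH3 → ester.
  CH2NHCH2: C–N–C with sp³ carbons and no adjacent C=O → amine (secondary).
  CH(OH): –OH on an sp³ carbon → alcohol (secondary).
  CH2OH: –OH on an sp³ carbon → alcohol.
No segment is a ether: CH(OH) is alcohol, not ether; CH(COOCH3) is ester, not ether; CH(CH2OH) is alcohol, not ether. → 0.

0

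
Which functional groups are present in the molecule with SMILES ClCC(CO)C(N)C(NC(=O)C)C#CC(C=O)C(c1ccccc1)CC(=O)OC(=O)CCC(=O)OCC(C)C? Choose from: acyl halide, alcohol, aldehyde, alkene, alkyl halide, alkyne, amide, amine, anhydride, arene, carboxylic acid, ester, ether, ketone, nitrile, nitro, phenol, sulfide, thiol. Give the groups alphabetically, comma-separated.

alcohol, aldehyde, alkyl halide, alkyne, amide, amine, anhydride, arene, ester

Reading the structure from left to right:
  ClCH2: halogen on an sp³ carbon → alkyl halide.
  CH(CH2OH): pendant –CH2OH on an sp³ backbone C → alcohol.
  CH(NH2): –NH2 on an sp³ carbon with no adjacent C=O → amine.
  CH(NHCOCH3): pendant –NHC(=O)CH3: N bonded to a carbonyl → amide (not amine).
  C≡C: C≡C triple bond → alkyne.
  CH(CHO): pendant –CHO: carbonyl C bonded to C and H → aldehyde.
  CH(C6H5): pendant –C6H5: benzene ring → arene.
  CH2CO-O-COCH2: two acyl groups sharing one oxygen, –C(=O)–O–C(=O)– → anhydride.
  CH2COOCH2: –C(=O)–O–C with C on the carbonyl side → ester.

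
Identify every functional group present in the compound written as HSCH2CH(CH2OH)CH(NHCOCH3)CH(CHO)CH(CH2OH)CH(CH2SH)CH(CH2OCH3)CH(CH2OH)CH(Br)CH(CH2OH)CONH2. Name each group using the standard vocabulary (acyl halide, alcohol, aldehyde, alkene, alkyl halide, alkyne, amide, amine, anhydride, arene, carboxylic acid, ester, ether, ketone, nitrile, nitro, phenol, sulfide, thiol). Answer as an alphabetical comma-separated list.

–SH on an sp³ carbon → thiol.
pendant –CH2OH on an sp³ backbone C → alcohol.
pendant –NHC(=O)CH3: N bonded to a carbonyl → amide (not amine).
pendant –CHO: carbonyl C bonded to C and H → aldehyde.
pendant –CH2OH on an sp³ backbone C → alcohol.
pendant –CH2SH → thiol.
pendant –CH2OCH3: C–O–C linkage → ether.
pendant –CH2OH on an sp³ backbone C → alcohol.
halogen on an sp³ carbon → alkyl halide.
pendant –CH2OH on an sp³ backbone C → alcohol.
–C(=O)NH2: carbonyl C bonded to C and to N → amide (the N is not a separate amine).

alcohol, aldehyde, alkyl halide, amide, ether, thiol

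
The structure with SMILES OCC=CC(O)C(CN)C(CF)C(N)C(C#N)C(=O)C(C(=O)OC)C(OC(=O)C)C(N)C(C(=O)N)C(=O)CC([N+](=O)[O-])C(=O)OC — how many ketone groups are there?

Reading the structure from left to right:
  HOCH2: HO– on an sp³ carbon → alcohol.
  CH=CH: C=C double bond → alkene.
  CH(OH): –OH on an sp³ carbon → alcohol (secondary).
  CH(CH2NH2): pendant –CH2NH2: N on sp³ C, no adjacent C=O → amine.
  CH(CH2F): pendant –CH2X: halogen on sp³ carbon → alkyl halide.
  CH(NH2): –NH2 on an sp³ carbon with no adjacent C=O → amine.
  CH(CN): pendant –C≡N: nitrile.
  CO: –C(=O)– with carbon on both sides → ketone.
  CH(COOCH3): pendant –COOCH3: carbonyl C bonded to C and –OCH3 → ester.
  CH(OCOCH3): pendant –OC(=O)CH3: an acyloxy group → ester.
  CH(NH2): –NH2 on an sp³ carbon with no adjacent C=O → amine.
  CH(CONH2): pendant –CONH2: carbonyl C bonded to C and N → amide.
  CO: –C(=O)– with carbon on both sides → ketone.
  CH(NO2): –NO2 on an sp³ carbon → nitro (the N=O is not a carbonyl).
  COOCH3: –C(=O)OCH3: carbonyl C bonded to C and to –OCH3 → ester (not ketone + ether).
Ketone appears at: CO, CO → 2.

2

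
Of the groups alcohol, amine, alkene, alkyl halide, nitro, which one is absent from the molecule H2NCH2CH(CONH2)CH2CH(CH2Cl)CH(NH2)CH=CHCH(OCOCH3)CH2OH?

nitro

amine: present (H2NCH2 — –NH2 on an sp³ carbon with no adjacent C=O → amine).
alkene: present (CH=CH — C=C double bond → alkene).
alkyl halide: present (CH(CH2Cl) — pendant –CH2X: halogen on sp³ carbon → alkyl halide).
alcohol: present (CH2OH — –OH on an sp³ carbon → alcohol).
nitro: no segment matches this pattern.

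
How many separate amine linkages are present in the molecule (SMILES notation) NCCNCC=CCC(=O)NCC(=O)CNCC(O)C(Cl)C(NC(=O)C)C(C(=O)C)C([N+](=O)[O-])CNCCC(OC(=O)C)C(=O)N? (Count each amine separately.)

4

–NH2 on an sp³ carbon with no adjacent C=O → amine.
C–N–C with sp³ carbons and no adjacent C=O → amine (secondary).
C=C double bond → alkene.
–C(=O)–N– linkage → amide (the N is not an amine).
–C(=O)– with carbon on both sides → ketone.
C–N–C with sp³ carbons and no adjacent C=O → amine (secondary).
–OH on an sp³ carbon → alcohol (secondary).
halogen on an sp³ carbon → alkyl halide.
pendant –NHC(=O)CH3: N bonded to a carbonyl → amide (not amine).
pendant –COCH3: carbonyl C bonded to two carbons → ketone.
–NO2 on an sp³ carbon → nitro (the N=O is not a carbonyl).
C–N–C with sp³ carbons and no adjacent C=O → amine (secondary).
pendant –OC(=O)CH3: an acyloxy group → ester.
–C(=O)NH2: carbonyl C bonded to C and to N → amide (the N is not a separate amine).
Amine appears at: H2NCH2, CH2NHCH2, CH2NHCH2, CH2NHCH2 → 4.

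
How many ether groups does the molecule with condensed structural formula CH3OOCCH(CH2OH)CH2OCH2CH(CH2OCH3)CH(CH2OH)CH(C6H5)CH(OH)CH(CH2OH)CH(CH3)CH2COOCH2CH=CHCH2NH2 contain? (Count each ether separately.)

2

Reading the structure from left to right:
  CH3OOC: CH3O–C(=O)–: carbonyl C bonded to C and to –OCH3 → ester (not ketone + ether).
  CH(CH2OH): pendant –CH2OH on an sp³ backbone C → alcohol.
  CH2OCH2: C–O–C with sp³ carbons on both sides and no adjacent C=O → ether.
  CH(CH2OCH3): pendant –CH2OCH3: C–O–C linkage → ether.
  CH(CH2OH): pendant –CH2OH on an sp³ backbone C → alcohol.
  CH(C6H5): pendant –C6H5: benzene ring → arene.
  CH(OH): –OH on an sp³ carbon → alcohol (secondary).
  CH(CH2OH): pendant –CH2OH on an sp³ backbone C → alcohol.
  CH2COOCH2: –C(=O)–O–C with C on the carbonyl side → ester.
  CH=CH: C=C double bond → alkene.
  CH2NH2: –NH2 on an sp³ carbon with no adjacent C=O → amine.
Ether appears at: CH2OCH2, CH(CH2OCH3) → 2.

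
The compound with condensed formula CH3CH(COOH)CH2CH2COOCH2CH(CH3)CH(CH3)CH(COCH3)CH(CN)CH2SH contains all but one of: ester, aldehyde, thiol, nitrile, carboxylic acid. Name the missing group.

aldehyde

carboxylic acid: present (CH(COOH) — pendant –COOH: carbonyl C bonded to C and –OH → carboxylic acid).
ester: present (CH2COOCH2 — –C(=O)–O–C with C on the carbonyl side → ester).
nitrile: present (CH(CN) — pendant –C≡N: nitrile).
thiol: present (CH2SH — –SH on an sp³ carbon → thiol).
aldehyde: absent. In CH(COCH3), the carbonyl carbon is bonded to two carbons, so it is a ketone, not an aldehyde. In CH(COOH), the carbonyl carbon bears –OH, not –H, so it is a carboxylic acid.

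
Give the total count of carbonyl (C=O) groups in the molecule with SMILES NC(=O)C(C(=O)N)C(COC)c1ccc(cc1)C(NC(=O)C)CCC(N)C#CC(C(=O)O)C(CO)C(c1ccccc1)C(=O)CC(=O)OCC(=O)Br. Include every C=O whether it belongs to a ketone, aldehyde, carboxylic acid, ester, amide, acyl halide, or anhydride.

H2NCO: amide, 1 C=O (running total 1).
CH(CONH2): amide, 1 C=O (running total 2).
CH(NHCOCH3): amide, 1 C=O (running total 3).
CH(COOH): carboxylic acid, 1 C=O (running total 4).
CO: ketone, 1 C=O (running total 5).
CH2COOCH2: ester, 1 C=O (running total 6).
COBr: acyl halide, 1 C=O (running total 7).

7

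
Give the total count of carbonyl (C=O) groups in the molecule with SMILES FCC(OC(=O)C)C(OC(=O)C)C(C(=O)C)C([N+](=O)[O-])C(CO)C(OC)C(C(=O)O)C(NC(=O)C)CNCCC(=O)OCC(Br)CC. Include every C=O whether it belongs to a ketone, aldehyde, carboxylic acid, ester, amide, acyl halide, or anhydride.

CH(OCOCH3): ester, 1 C=O (running total 1).
CH(OCOCH3): ester, 1 C=O (running total 2).
CH(COCH3): ketone, 1 C=O (running total 3).
CH(COOH): carboxylic acid, 1 C=O (running total 4).
CH(NHCOCH3): amide, 1 C=O (running total 5).
CH2COOCH2: ester, 1 C=O (running total 6).

6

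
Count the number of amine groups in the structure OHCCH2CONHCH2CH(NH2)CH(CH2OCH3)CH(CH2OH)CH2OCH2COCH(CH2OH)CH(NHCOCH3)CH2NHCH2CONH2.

2

Working along the chain:
  OHC: terminal –CHO: carbonyl C bonded to H and C → aldehyde.
  CH2CONHCH2: –C(=O)–N– linkage → amide (the N is not an amine).
  CH(NH2): –NH2 on an sp³ carbon with no adjacent C=O → amine.
  CH(CH2OCH3): pendant –CH2OCH3: C–O–C linkage → ether.
  CH(CH2OH): pendant –CH2OH on an sp³ backbone C → alcohol.
  CH2OCH2: C–O–C with sp³ carbons on both sides and no adjacent C=O → ether.
  CO: –C(=O)– with carbon on both sides → ketone.
  CH(CH2OH): pendant –CH2OH on an sp³ backbone C → alcohol.
  CH(NHCOCH3): pendant –NHC(=O)CH3: N bonded to a carbonyl → amide (not amine).
  CH2NHCH2: C–N–C with sp³ carbons and no adjacent C=O → amine (secondary).
  CONH2: –C(=O)NH2: carbonyl C bonded to C and to N → amide (the N is not a separate amine).
Amine appears at: CH(NH2), CH2NHCH2 → 2.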